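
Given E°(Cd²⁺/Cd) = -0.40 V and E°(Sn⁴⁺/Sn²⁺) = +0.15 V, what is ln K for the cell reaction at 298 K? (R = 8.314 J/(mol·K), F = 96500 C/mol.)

ln K = 42.8

E°_cell = +0.15 − (-0.40) = 0.55 V, with n = 2 electrons transferred.
At equilibrium E = 0, so the Nernst equation gives ln K = nFE°/RT = (2)(96500)(0.55)/((8.314)(298)) = 42.84.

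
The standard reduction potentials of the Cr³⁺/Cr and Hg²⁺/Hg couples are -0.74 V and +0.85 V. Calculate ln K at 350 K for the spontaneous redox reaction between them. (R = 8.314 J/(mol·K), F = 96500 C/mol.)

ln K = 316.4

E°_cell = +0.85 − (-0.74) = 1.59 V, with n = 6 electrons transferred.
At equilibrium E = 0, so the Nernst equation gives ln K = nFE°/RT = (6)(96500)(1.59)/((8.314)(350)) = 316.37.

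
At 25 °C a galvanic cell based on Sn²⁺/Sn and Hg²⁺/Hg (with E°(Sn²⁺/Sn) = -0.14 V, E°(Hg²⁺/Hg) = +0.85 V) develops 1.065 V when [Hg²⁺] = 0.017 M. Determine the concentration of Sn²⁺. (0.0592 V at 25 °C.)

From the Nernst equation, log Q = n(E° − E)/0.0592 = 2(0.99 − 1.065)/0.0592 = -2.534, so Q = 0.00293.
With Q = [Sn²⁺]/[Hg²⁺] and the known concentrations, [Sn²⁺] in the numerator gives [Sn²⁺] = 5 × 10^-5 M.

5 × 10^-5 M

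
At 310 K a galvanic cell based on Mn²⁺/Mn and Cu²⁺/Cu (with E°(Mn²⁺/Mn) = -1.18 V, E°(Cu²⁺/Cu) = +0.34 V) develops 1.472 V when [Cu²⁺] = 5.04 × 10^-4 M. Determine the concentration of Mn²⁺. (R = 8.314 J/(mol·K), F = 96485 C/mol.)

From the Nernst equation, ln Q = nF(E° − E)/RT = 2×96485×(1.52 − 1.472)/(8.314×310) = 3.594, so Q = 36.4.
With Q = [Mn²⁺]/[Cu²⁺] and the known concentrations, [Mn²⁺] in the numerator gives [Mn²⁺] = 0.018 M.

0.018 M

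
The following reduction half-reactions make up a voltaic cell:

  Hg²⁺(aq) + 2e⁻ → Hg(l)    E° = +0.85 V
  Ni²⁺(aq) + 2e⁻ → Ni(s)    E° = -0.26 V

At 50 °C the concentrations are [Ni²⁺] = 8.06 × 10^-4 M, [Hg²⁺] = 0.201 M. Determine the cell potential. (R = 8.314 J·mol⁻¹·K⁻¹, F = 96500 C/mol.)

The Hg²⁺/Hg couple has the higher reduction potential and acts as the cathode, so E°_cell = +0.85 − (-0.26) = 1.11 V.
Balancing electrons gives n = 2; the reaction quotient is Q = [Ni²⁺]/[Hg²⁺] = 0.00401.
E = E° − (RT/nF) ln Q = 1.11 − (8.314×323)/(2×96500) × (-5.519) = 1.110 + 0.077 = 1.187 V.

1.19 V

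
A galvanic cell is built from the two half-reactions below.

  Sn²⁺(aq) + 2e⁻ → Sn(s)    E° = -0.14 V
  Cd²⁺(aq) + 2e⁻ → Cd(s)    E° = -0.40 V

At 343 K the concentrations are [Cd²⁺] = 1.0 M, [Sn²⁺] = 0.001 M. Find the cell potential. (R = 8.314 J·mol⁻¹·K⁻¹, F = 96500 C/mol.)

0.158 V

The Sn²⁺/Sn couple has the higher reduction potential and acts as the cathode, so E°_cell = -0.14 − (-0.40) = 0.26 V.
Balancing electrons gives n = 2; the reaction quotient is Q = [Cd²⁺]/[Sn²⁺] = 1000.
E = E° − (RT/nF) ln Q = 0.26 − (8.314×343)/(2×96500) × (6.908) = 0.260 − 0.102 = 0.158 V.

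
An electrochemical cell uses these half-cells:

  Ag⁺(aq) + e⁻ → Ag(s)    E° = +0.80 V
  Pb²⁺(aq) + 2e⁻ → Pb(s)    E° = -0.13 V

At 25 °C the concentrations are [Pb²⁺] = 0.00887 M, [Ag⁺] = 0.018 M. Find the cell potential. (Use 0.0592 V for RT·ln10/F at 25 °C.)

The Ag⁺/Ag couple has the higher reduction potential and acts as the cathode, so E°_cell = +0.80 − (-0.13) = 0.93 V.
Balancing electrons gives n = 2; the reaction quotient is Q = [Pb²⁺]/[Ag⁺]^2 = 27.4.
At 25 °C, E = E° − (0.0592/n) log Q = 0.93 − (0.0592/2)(1.437) = 0.930 − 0.043 = 0.887 V.

0.887 V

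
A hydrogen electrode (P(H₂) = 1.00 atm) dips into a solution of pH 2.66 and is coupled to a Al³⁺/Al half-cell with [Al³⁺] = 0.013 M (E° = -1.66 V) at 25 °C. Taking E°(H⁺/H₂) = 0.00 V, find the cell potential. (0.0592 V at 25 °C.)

1.54 V

The hydrogen couple is the cathode, so E°_cell = 1.66 V; n = 6.
[H⁺] = 10^(−2.66) = 0.0022 M, and Q = [Al³⁺]^2·P(H₂)^3 / [H⁺]^6 = 1.54 × 10^12.
E = E° − (0.0592/6) log Q = 1.66 − (0.0592/6)(12.188) = 1.540 V.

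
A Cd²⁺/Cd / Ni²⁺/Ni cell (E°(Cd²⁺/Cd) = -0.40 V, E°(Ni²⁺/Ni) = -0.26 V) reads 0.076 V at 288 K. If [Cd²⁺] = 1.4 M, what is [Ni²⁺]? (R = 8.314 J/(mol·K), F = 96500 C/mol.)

0.008 M

From the Nernst equation, ln Q = nF(E° − E)/RT = 2×96500×(0.14 − 0.076)/(8.314×288) = 5.159, so Q = 174.
With Q = [Cd²⁺]/[Ni²⁺] and the known concentrations, [Ni²⁺] in the denominator gives [Ni²⁺] = 0.008 M.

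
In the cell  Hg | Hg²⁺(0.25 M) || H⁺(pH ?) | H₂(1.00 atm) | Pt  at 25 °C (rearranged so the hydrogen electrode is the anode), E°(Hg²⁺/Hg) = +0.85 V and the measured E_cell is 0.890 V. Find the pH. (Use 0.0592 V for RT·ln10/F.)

E°_cell = 0.85 V and n = 2.
log Q = n(E° − E)/0.0592 = 2×(0.85 − 0.890)/0.0592 = -1.351.
With Q = [H⁺]^2 / ([Hg²⁺]·P(H₂)), solving for [H⁺] gives log[H⁺] = -0.977, so pH = 0.98.

pH = 0.98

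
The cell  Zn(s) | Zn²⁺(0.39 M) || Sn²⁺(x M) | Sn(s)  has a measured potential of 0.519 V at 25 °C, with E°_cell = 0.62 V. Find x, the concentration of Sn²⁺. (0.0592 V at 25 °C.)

1.5 × 10^-4 M

From the Nernst equation, log Q = n(E° − E)/0.0592 = 2(0.62 − 0.519)/0.0592 = 3.412, so Q = 2580.
With Q = [Zn²⁺]/[Sn²⁺] and the known concentrations, [Sn²⁺] in the denominator gives [Sn²⁺] = 1.5 × 10^-4 M.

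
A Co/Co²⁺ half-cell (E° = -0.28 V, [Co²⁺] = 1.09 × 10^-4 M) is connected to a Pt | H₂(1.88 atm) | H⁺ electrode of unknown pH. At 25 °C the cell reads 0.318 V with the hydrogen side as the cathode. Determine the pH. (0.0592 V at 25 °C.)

E°_cell = 0.28 V and n = 2.
log Q = n(E° − E)/0.0592 = 2×(0.28 − 0.318)/0.0592 = -1.284.
With Q = [Co²⁺]·P(H₂) / [H⁺]^2, solving for [H⁺] gives log[H⁺] = -1.202, so pH = 1.20.

pH = 1.20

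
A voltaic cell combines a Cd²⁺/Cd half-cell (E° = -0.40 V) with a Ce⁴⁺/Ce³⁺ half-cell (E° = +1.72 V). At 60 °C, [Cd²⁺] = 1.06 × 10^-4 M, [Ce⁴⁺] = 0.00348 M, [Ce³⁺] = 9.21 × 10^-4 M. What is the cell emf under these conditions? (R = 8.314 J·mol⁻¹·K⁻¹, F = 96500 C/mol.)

The Ce⁴⁺/Ce³⁺ couple has the higher reduction potential and acts as the cathode, so E°_cell = +1.72 − (-0.40) = 2.12 V.
Balancing electrons gives n = 2; the reaction quotient is Q = [Cd²⁺]·[Ce³⁺]^2/[Ce⁴⁺]^2 = 7.42 × 10^-6.
E = E° − (RT/nF) ln Q = 2.12 − (8.314×333)/(2×96500) × (-11.811) = 2.120 + 0.169 = 2.289 V.

2.29 V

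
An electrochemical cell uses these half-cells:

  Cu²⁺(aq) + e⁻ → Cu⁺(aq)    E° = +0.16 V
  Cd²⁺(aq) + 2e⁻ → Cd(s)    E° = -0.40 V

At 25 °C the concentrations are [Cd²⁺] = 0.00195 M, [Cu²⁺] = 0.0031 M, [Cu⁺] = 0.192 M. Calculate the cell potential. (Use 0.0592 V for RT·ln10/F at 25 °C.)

The Cu²⁺/Cu⁺ couple has the higher reduction potential and acts as the cathode, so E°_cell = +0.16 − (-0.40) = 0.56 V.
Balancing electrons gives n = 2; the reaction quotient is Q = [Cd²⁺]·[Cu⁺]^2/[Cu²⁺]^2 = 7.48.
At 25 °C, E = E° − (0.0592/n) log Q = 0.56 − (0.0592/2)(0.874) = 0.560 − 0.026 = 0.534 V.

0.534 V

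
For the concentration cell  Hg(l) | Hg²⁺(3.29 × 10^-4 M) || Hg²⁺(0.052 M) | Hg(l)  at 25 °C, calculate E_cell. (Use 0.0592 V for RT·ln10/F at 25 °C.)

0.065 V

Both half-cells are Hg²⁺/Hg, so E°_cell = 0. The concentrated side is the cathode; the cell reaction moves Hg²⁺ from high to low concentration with n = 2.
Q = [Hg²⁺]_dilute/[Hg²⁺]_conc = 3.29 × 10^-4/0.052 = 0.00633.
E = 0 − (0.0592/2) log Q = −(0.0592/2)(-2.199) = 0.0651 V.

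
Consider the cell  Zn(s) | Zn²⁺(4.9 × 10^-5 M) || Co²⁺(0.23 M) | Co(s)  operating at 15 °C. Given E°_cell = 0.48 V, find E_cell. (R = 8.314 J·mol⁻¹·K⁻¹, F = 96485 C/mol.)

Balancing electrons gives n = 2; the reaction quotient is Q = [Zn²⁺]/[Co²⁺] = 2.13 × 10^-4.
E = E° − (RT/nF) ln Q = 0.48 − (8.314×288)/(2×96485) × (-8.454) = 0.480 + 0.105 = 0.585 V.

0.585 V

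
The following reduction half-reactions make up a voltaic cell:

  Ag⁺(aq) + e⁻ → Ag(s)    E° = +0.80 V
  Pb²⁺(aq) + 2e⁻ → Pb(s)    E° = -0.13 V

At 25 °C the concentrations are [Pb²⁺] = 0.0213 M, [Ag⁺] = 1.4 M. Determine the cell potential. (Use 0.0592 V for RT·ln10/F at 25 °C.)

0.988 V

The Ag⁺/Ag couple has the higher reduction potential and acts as the cathode, so E°_cell = +0.80 − (-0.13) = 0.93 V.
Balancing electrons gives n = 2; the reaction quotient is Q = [Pb²⁺]/[Ag⁺]^2 = 0.0109.
At 25 °C, E = E° − (0.0592/n) log Q = 0.93 − (0.0592/2)(-1.964) = 0.930 + 0.058 = 0.988 V.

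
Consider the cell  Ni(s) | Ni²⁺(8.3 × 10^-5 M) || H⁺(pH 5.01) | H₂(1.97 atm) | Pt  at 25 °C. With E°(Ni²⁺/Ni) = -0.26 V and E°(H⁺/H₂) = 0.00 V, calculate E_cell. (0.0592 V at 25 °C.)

0.075 V

The hydrogen couple is the cathode, so E°_cell = 0.26 V; n = 2.
[H⁺] = 10^(−5.01) = 9.8 × 10^-6 M, and Q = [Ni²⁺]·P(H₂) / [H⁺]^2 = 1.71 × 10^6.
E = E° − (0.0592/2) log Q = 0.26 − (0.0592/2)(6.234) = 0.075 V.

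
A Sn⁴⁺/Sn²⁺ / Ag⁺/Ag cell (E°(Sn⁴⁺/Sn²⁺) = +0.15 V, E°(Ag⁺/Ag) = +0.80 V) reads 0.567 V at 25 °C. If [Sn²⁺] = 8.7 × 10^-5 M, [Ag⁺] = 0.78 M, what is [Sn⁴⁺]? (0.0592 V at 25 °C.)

0.034 M

From the Nernst equation, log Q = n(E° − E)/0.0592 = 2(0.65 − 0.567)/0.0592 = 2.804, so Q = 637.
With Q = [Sn⁴⁺]/([Sn²⁺]·[Ag⁺]^2) and the known concentrations, [Sn⁴⁺] in the numerator gives [Sn⁴⁺] = 0.034 M.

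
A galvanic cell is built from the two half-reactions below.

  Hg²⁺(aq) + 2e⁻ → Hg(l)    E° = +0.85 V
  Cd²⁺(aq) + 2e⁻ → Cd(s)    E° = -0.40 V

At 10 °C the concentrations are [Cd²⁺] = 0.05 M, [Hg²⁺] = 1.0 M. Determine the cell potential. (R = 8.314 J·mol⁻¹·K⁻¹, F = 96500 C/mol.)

The Hg²⁺/Hg couple has the higher reduction potential and acts as the cathode, so E°_cell = +0.85 − (-0.40) = 1.25 V.
Balancing electrons gives n = 2; the reaction quotient is Q = [Cd²⁺]/[Hg²⁺] = 0.0500.
E = E° − (RT/nF) ln Q = 1.25 − (8.314×283)/(2×96500) × (-2.996) = 1.250 + 0.037 = 1.287 V.

1.29 V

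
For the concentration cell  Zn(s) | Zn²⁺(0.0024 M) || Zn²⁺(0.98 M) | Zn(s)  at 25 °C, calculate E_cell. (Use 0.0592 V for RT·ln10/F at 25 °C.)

0.077 V

Both half-cells are Zn²⁺/Zn, so E°_cell = 0. The concentrated side is the cathode; the cell reaction moves Zn²⁺ from high to low concentration with n = 2.
Q = [Zn²⁺]_dilute/[Zn²⁺]_conc = 0.0024/0.98 = 0.00245.
E = 0 − (0.0592/2) log Q = −(0.0592/2)(-2.611) = 0.0773 V.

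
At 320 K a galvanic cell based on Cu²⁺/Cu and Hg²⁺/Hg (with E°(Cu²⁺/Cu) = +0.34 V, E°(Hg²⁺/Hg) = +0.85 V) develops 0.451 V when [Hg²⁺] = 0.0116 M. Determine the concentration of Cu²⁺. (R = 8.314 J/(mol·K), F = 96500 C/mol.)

From the Nernst equation, ln Q = nF(E° − E)/RT = 2×96500×(0.51 − 0.451)/(8.314×320) = 4.280, so Q = 72.2.
With Q = [Cu²⁺]/[Hg²⁺] and the known concentrations, [Cu²⁺] in the numerator gives [Cu²⁺] = 0.84 M.

0.84 M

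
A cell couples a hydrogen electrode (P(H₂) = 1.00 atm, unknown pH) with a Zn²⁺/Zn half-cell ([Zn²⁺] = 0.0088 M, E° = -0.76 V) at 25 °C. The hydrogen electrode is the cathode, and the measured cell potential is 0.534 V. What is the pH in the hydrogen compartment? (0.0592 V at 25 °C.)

pH = 4.85

E°_cell = 0.76 V and n = 2.
log Q = n(E° − E)/0.0592 = 2×(0.76 − 0.534)/0.0592 = 7.635.
With Q = [Zn²⁺]·P(H₂) / [H⁺]^2, solving for [H⁺] gives log[H⁺] = -4.845, so pH = 4.85.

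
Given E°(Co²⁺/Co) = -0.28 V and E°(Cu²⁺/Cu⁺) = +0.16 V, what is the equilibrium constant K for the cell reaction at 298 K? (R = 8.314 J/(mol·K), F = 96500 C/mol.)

7.7 × 10^14

E°_cell = +0.16 − (-0.28) = 0.44 V, with n = 2 electrons transferred.
At equilibrium E = 0, so the Nernst equation gives ln K = nFE°/RT = (2)(96500)(0.44)/((8.314)(298)) = 34.28.
K = e^34.28 = 7.7 × 10^14.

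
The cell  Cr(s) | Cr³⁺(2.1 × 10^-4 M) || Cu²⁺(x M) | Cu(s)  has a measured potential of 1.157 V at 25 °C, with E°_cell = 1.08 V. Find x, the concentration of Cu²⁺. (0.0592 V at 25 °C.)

From the Nernst equation, log Q = n(E° − E)/0.0592 = 6(1.08 − 1.157)/0.0592 = -7.804, so Q = 1.57 × 10^-8.
With Q = [Cr³⁺]^2/[Cu²⁺]^3 and the known concentrations, [Cu²⁺]^3 in the denominator gives [Cu²⁺] = 1.4 M.

1.4 M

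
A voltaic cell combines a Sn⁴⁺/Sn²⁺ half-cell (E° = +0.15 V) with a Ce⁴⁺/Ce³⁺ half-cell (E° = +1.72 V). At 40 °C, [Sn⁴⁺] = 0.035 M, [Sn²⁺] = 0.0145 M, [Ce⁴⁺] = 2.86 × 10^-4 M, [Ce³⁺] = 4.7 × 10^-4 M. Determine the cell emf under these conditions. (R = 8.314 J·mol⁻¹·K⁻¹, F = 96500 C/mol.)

The Ce⁴⁺/Ce³⁺ couple has the higher reduction potential and acts as the cathode, so E°_cell = +1.72 − (+0.15) = 1.57 V.
Balancing electrons gives n = 2; the reaction quotient is Q = [Sn⁴⁺]·[Ce³⁺]^2/([Sn²⁺]·[Ce⁴⁺]^2) = 6.52.
E = E° − (RT/nF) ln Q = 1.57 − (8.314×313)/(2×96500) × (1.875) = 1.570 − 0.025 = 1.545 V.

1.54 V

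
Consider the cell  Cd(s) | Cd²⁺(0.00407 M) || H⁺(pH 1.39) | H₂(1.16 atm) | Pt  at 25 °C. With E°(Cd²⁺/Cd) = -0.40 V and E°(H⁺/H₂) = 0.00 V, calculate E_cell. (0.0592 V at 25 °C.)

0.39 V

The hydrogen couple is the cathode, so E°_cell = 0.40 V; n = 2.
[H⁺] = 10^(−1.39) = 0.041 M, and Q = [Cd²⁺]·P(H₂) / [H⁺]^2 = 2.84.
E = E° − (0.0592/2) log Q = 0.40 − (0.0592/2)(0.454) = 0.387 V.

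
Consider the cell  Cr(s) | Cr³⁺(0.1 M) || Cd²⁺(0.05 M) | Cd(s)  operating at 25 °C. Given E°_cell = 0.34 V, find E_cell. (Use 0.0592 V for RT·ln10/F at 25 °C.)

0.321 V

Balancing electrons gives n = 6; the reaction quotient is Q = [Cr³⁺]^2/[Cd²⁺]^3 = 80.0.
At 25 °C, E = E° − (0.0592/n) log Q = 0.34 − (0.0592/6)(1.903) = 0.340 − 0.019 = 0.321 V.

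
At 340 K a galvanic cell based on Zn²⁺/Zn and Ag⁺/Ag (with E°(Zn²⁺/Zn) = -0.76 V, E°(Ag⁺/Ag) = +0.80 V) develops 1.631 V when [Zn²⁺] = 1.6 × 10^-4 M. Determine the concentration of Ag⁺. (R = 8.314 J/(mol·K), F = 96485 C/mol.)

From the Nernst equation, ln Q = nF(E° − E)/RT = 2×96485×(1.56 − 1.631)/(8.314×340) = -4.847, so Q = 0.00785.
With Q = [Zn²⁺]/[Ag⁺]^2 and the known concentrations, [Ag⁺]^2 in the denominator gives [Ag⁺] = 0.14 M.

0.14 M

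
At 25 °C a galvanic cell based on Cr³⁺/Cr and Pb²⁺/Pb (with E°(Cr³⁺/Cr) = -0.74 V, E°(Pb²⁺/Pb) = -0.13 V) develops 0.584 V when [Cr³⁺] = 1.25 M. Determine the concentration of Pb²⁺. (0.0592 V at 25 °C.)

0.15 M

From the Nernst equation, log Q = n(E° − E)/0.0592 = 6(0.61 − 0.584)/0.0592 = 2.635, so Q = 432.
With Q = [Cr³⁺]^2/[Pb²⁺]^3 and the known concentrations, [Pb²⁺]^3 in the denominator gives [Pb²⁺] = 0.15 M.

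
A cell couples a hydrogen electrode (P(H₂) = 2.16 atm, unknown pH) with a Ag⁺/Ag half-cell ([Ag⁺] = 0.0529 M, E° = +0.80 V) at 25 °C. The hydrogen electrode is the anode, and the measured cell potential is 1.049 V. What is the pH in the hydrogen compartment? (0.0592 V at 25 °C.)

pH = 5.32

E°_cell = 0.80 V and n = 2.
log Q = n(E° − E)/0.0592 = 2×(0.80 − 1.049)/0.0592 = -8.412.
With Q = [H⁺]^2 / ([Ag⁺]^2·P(H₂)), solving for [H⁺] gives log[H⁺] = -5.315, so pH = 5.32.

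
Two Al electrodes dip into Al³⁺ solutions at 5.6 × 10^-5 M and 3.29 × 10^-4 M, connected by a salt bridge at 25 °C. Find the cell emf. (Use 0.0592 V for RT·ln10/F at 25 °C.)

Both half-cells are Al³⁺/Al, so E°_cell = 0. The concentrated side is the cathode; the cell reaction moves Al³⁺ from high to low concentration with n = 3.
Q = [Al³⁺]_dilute/[Al³⁺]_conc = 5.6 × 10^-5/3.29 × 10^-4 = 0.170.
E = 0 − (0.0592/3) log Q = −(0.0592/3)(-0.769) = 0.0152 V.

0.015 V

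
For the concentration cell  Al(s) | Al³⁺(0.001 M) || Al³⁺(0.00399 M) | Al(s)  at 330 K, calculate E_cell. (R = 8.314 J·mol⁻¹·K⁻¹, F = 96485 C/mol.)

Both half-cells are Al³⁺/Al, so E°_cell = 0. The concentrated side is the cathode; the cell reaction moves Al³⁺ from high to low concentration with n = 3.
Q = [Al³⁺]_dilute/[Al³⁺]_conc = 0.001/0.00399 = 0.251.
E = 0 − (RT/nF) ln Q = −((8.314×330)/(3×96485))(-1.384) = 0.0131 V.

0.013 V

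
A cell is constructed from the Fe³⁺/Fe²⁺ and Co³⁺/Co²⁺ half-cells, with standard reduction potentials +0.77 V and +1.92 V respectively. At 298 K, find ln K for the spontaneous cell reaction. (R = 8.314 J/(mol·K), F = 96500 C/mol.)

E°_cell = +1.92 − (+0.77) = 1.15 V, with n = 1 electron transferred.
At equilibrium E = 0, so the Nernst equation gives ln K = nFE°/RT = (1)(96500)(1.15)/((8.314)(298)) = 44.79.

ln K = 44.8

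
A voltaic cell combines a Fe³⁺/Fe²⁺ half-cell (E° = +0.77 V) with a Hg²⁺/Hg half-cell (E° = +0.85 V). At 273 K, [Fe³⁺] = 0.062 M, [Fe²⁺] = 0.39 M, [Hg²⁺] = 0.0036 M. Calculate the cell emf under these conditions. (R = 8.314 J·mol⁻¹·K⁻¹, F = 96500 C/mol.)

The Hg²⁺/Hg couple has the higher reduction potential and acts as the cathode, so E°_cell = +0.85 − (+0.77) = 0.08 V.
Balancing electrons gives n = 2; the reaction quotient is Q = [Fe³⁺]^2/([Fe²⁺]^2·[Hg²⁺]) = 7.02.
E = E° − (RT/nF) ln Q = 0.08 − (8.314×273)/(2×96500) × (1.949) = 0.080 − 0.023 = 0.057 V.

0.057 V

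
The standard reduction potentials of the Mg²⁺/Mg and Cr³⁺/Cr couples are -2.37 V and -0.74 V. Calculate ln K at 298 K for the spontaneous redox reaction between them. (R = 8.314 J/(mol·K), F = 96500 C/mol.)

E°_cell = -0.74 − (-2.37) = 1.63 V, with n = 6 electrons transferred.
At equilibrium E = 0, so the Nernst equation gives ln K = nFE°/RT = (6)(96500)(1.63)/((8.314)(298)) = 380.93.

ln K = 380.9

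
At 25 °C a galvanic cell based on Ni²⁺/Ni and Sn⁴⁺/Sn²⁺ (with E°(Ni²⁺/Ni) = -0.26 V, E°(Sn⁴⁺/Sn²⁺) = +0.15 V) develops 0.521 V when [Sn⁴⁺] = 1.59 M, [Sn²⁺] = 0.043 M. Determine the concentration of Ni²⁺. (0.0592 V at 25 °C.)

From the Nernst equation, log Q = n(E° − E)/0.0592 = 2(0.41 − 0.521)/0.0592 = -3.750, so Q = 1.78 × 10^-4.
With Q = [Ni²⁺]·[Sn²⁺]/[Sn⁴⁺] and the known concentrations, [Ni²⁺] in the numerator gives [Ni²⁺] = 0.0066 M.

0.0066 M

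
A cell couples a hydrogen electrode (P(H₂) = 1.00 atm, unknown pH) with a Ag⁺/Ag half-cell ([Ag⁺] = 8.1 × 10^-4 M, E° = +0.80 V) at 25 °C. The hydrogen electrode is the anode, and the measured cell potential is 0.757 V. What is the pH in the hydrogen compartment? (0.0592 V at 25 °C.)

pH = 2.37

E°_cell = 0.80 V and n = 2.
log Q = n(E° − E)/0.0592 = 2×(0.80 − 0.757)/0.0592 = 1.453.
With Q = [H⁺]^2 / ([Ag⁺]^2·P(H₂)), solving for [H⁺] gives log[H⁺] = -2.365, so pH = 2.37.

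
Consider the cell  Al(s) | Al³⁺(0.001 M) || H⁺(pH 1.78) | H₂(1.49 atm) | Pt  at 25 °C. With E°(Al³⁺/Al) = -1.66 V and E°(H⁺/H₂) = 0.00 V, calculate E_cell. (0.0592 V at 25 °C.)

1.61 V

The hydrogen couple is the cathode, so E°_cell = 1.66 V; n = 6.
[H⁺] = 10^(−1.78) = 0.017 M, and Q = [Al³⁺]^2·P(H₂)^3 / [H⁺]^6 = 1.58 × 10^5.
E = E° − (0.0592/6) log Q = 1.66 − (0.0592/6)(5.200) = 1.609 V.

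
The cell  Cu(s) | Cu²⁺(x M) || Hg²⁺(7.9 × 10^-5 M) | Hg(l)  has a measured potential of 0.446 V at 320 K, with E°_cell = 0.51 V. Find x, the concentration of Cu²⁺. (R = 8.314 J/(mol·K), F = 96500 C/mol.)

From the Nernst equation, ln Q = nF(E° − E)/RT = 2×96500×(0.51 − 0.446)/(8.314×320) = 4.643, so Q = 104.
With Q = [Cu²⁺]/[Hg²⁺] and the known concentrations, [Cu²⁺] in the numerator gives [Cu²⁺] = 0.0082 M.

0.0082 M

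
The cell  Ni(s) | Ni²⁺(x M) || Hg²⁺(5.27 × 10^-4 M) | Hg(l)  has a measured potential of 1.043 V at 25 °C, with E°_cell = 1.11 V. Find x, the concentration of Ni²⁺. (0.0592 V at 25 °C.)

From the Nernst equation, log Q = n(E° − E)/0.0592 = 2(1.11 − 1.043)/0.0592 = 2.264, so Q = 183.
With Q = [Ni²⁺]/[Hg²⁺] and the known concentrations, [Ni²⁺] in the numerator gives [Ni²⁺] = 0.097 M.

0.097 M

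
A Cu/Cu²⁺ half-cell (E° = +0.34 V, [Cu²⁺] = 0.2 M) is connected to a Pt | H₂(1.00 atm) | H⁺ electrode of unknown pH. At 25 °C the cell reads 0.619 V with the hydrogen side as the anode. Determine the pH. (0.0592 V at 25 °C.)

pH = 5.06

E°_cell = 0.34 V and n = 2.
log Q = n(E° − E)/0.0592 = 2×(0.34 − 0.619)/0.0592 = -9.426.
With Q = [H⁺]^2 / ([Cu²⁺]·P(H₂)), solving for [H⁺] gives log[H⁺] = -5.062, so pH = 5.06.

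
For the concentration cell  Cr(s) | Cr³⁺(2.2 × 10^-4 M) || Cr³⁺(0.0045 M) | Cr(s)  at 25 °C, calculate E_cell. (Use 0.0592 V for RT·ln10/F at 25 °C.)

Both half-cells are Cr³⁺/Cr, so E°_cell = 0. The concentrated side is the cathode; the cell reaction moves Cr³⁺ from high to low concentration with n = 3.
Q = [Cr³⁺]_dilute/[Cr³⁺]_conc = 2.2 × 10^-4/0.0045 = 0.0489.
E = 0 − (0.0592/3) log Q = −(0.0592/3)(-1.311) = 0.0259 V.

0.026 V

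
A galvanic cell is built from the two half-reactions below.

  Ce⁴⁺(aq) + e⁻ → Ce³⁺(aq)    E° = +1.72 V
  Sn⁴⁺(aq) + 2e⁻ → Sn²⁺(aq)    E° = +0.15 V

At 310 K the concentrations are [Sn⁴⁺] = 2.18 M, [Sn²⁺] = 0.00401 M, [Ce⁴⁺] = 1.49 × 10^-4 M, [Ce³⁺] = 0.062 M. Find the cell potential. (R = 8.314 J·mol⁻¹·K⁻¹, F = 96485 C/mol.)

The Ce⁴⁺/Ce³⁺ couple has the higher reduction potential and acts as the cathode, so E°_cell = +1.72 − (+0.15) = 1.57 V.
Balancing electrons gives n = 2; the reaction quotient is Q = [Sn⁴⁺]·[Ce³⁺]^2/([Sn²⁺]·[Ce⁴⁺]^2) = 9.41 × 10^7.
E = E° − (RT/nF) ln Q = 1.57 − (8.314×310)/(2×96485) × (18.360) = 1.570 − 0.245 = 1.325 V.

1.32 V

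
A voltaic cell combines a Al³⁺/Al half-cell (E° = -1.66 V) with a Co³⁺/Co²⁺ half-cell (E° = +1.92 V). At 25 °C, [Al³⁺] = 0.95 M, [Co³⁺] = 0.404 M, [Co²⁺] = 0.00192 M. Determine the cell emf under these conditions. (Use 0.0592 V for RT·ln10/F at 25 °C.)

The Co³⁺/Co²⁺ couple has the higher reduction potential and acts as the cathode, so E°_cell = +1.92 − (-1.66) = 3.58 V.
Balancing electrons gives n = 3; the reaction quotient is Q = [Al³⁺]·[Co²⁺]^3/[Co³⁺]^3 = 1.02 × 10^-7.
At 25 °C, E = E° − (0.0592/n) log Q = 3.58 − (0.0592/3)(-6.992) = 3.580 + 0.138 = 3.718 V.

3.72 V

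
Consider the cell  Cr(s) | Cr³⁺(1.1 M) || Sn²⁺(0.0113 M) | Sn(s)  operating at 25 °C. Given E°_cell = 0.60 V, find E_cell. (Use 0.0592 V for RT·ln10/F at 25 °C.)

0.542 V

Balancing electrons gives n = 6; the reaction quotient is Q = [Cr³⁺]^2/[Sn²⁺]^3 = 8.39 × 10^5.
At 25 °C, E = E° − (0.0592/n) log Q = 0.60 − (0.0592/6)(5.924) = 0.600 − 0.058 = 0.542 V.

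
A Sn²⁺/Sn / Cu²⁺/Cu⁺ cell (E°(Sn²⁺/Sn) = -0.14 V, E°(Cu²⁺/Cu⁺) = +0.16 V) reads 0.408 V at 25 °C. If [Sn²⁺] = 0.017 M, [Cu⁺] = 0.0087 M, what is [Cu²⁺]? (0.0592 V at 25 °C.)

0.076 M

From the Nernst equation, log Q = n(E° − E)/0.0592 = 2(0.30 − 0.408)/0.0592 = -3.649, so Q = 2.25 × 10^-4.
With Q = [Sn²⁺]·[Cu⁺]^2/[Cu²⁺]^2 and the known concentrations, [Cu²⁺]^2 in the denominator gives [Cu²⁺] = 0.076 M.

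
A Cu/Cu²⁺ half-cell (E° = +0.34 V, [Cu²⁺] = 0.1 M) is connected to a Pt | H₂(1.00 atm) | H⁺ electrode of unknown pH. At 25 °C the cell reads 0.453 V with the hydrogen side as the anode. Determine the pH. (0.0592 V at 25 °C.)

E°_cell = 0.34 V and n = 2.
log Q = n(E° − E)/0.0592 = 2×(0.34 − 0.453)/0.0592 = -3.818.
With Q = [H⁺]^2 / ([Cu²⁺]·P(H₂)), solving for [H⁺] gives log[H⁺] = -2.409, so pH = 2.41.

pH = 2.41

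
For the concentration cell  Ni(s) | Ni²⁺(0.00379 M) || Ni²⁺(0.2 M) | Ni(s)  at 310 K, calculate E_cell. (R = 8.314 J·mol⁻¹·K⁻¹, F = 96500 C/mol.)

0.053 V

Both half-cells are Ni²⁺/Ni, so E°_cell = 0. The concentrated side is the cathode; the cell reaction moves Ni²⁺ from high to low concentration with n = 2.
Q = [Ni²⁺]_dilute/[Ni²⁺]_conc = 0.00379/0.2 = 0.0189.
E = 0 − (RT/nF) ln Q = −((8.314×310)/(2×96500))(-3.966) = 0.0530 V.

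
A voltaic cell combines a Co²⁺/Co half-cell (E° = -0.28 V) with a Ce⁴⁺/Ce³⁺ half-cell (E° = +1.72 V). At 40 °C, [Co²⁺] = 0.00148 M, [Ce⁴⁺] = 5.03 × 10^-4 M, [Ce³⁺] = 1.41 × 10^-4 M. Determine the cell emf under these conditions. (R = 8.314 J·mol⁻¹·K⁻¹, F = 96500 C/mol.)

The Ce⁴⁺/Ce³⁺ couple has the higher reduction potential and acts as the cathode, so E°_cell = +1.72 − (-0.28) = 2.00 V.
Balancing electrons gives n = 2; the reaction quotient is Q = [Co²⁺]·[Ce³⁺]^2/[Ce⁴⁺]^2 = 1.16 × 10^-4.
E = E° − (RT/nF) ln Q = 2.00 − (8.314×313)/(2×96500) × (-9.059) = 2.000 + 0.122 = 2.122 V.

2.12 V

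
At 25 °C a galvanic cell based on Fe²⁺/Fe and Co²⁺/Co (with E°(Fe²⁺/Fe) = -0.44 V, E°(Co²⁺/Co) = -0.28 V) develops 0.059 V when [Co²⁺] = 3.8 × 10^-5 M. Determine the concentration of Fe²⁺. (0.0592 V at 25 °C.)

From the Nernst equation, log Q = n(E° − E)/0.0592 = 2(0.16 − 0.059)/0.0592 = 3.412, so Q = 2580.
With Q = [Fe²⁺]/[Co²⁺] and the known concentrations, [Fe²⁺] in the numerator gives [Fe²⁺] = 0.098 M.

0.098 M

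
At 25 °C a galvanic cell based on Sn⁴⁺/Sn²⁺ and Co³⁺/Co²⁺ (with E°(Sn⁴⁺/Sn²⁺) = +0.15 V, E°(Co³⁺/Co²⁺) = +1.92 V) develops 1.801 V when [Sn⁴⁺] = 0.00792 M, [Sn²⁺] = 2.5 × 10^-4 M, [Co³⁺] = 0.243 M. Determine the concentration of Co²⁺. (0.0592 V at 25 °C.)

0.013 M

From the Nernst equation, log Q = n(E° − E)/0.0592 = 2(1.77 − 1.801)/0.0592 = -1.047, so Q = 0.0897.
With Q = [Sn⁴⁺]·[Co²⁺]^2/([Sn²⁺]·[Co³⁺]^2) and the known concentrations, [Co²⁺]^2 in the numerator gives [Co²⁺] = 0.013 M.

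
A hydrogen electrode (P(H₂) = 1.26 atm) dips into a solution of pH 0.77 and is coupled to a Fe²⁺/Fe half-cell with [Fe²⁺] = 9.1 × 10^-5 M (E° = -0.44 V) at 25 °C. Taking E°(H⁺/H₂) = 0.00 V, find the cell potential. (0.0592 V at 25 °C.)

The hydrogen couple is the cathode, so E°_cell = 0.44 V; n = 2.
[H⁺] = 10^(−0.77) = 0.17 M, and Q = [Fe²⁺]·P(H₂) / [H⁺]^2 = 0.00398.
E = E° − (0.0592/2) log Q = 0.44 − (0.0592/2)(-2.401) = 0.511 V.

0.51 V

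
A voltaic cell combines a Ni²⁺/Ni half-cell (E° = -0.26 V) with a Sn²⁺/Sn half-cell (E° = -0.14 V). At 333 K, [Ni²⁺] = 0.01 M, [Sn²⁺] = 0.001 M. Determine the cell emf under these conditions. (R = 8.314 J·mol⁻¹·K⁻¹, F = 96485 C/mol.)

The Sn²⁺/Sn couple has the higher reduction potential and acts as the cathode, so E°_cell = -0.14 − (-0.26) = 0.12 V.
Balancing electrons gives n = 2; the reaction quotient is Q = [Ni²⁺]/[Sn²⁺] = 10.0.
E = E° − (RT/nF) ln Q = 0.12 − (8.314×333)/(2×96485) × (2.303) = 0.120 − 0.033 = 0.087 V.

0.087 V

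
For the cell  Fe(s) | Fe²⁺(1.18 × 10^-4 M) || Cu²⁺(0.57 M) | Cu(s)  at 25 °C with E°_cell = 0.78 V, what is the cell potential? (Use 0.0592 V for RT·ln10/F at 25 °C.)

0.889 V

Balancing electrons gives n = 2; the reaction quotient is Q = [Fe²⁺]/[Cu²⁺] = 2.07 × 10^-4.
At 25 °C, E = E° − (0.0592/n) log Q = 0.78 − (0.0592/2)(-3.684) = 0.780 + 0.109 = 0.889 V.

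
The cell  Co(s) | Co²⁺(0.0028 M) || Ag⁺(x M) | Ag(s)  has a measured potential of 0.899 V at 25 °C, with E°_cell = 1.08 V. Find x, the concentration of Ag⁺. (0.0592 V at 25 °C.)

From the Nernst equation, log Q = n(E° − E)/0.0592 = 2(1.08 − 0.899)/0.0592 = 6.115, so Q = 1.3 × 10^6.
With Q = [Co²⁺]/[Ag⁺]^2 and the known concentrations, [Ag⁺]^2 in the denominator gives [Ag⁺] = 4.6 × 10^-5 M.

4.6 × 10^-5 M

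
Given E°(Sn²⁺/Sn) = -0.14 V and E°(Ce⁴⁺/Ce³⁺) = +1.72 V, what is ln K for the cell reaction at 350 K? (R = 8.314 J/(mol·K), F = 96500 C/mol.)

E°_cell = +1.72 − (-0.14) = 1.86 V, with n = 2 electrons transferred.
At equilibrium E = 0, so the Nernst equation gives ln K = nFE°/RT = (2)(96500)(1.86)/((8.314)(350)) = 123.37.

ln K = 123.4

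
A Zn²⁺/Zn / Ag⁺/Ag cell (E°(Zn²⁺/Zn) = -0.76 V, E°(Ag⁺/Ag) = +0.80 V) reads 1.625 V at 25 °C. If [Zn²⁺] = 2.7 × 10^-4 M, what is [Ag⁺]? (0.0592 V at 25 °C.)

0.21 M

From the Nernst equation, log Q = n(E° − E)/0.0592 = 2(1.56 − 1.625)/0.0592 = -2.196, so Q = 0.00637.
With Q = [Zn²⁺]/[Ag⁺]^2 and the known concentrations, [Ag⁺]^2 in the denominator gives [Ag⁺] = 0.21 M.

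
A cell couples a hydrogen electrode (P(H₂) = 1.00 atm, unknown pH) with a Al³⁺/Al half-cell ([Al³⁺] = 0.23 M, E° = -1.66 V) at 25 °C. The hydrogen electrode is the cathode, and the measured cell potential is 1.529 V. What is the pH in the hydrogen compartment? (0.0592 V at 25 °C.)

pH = 2.43

E°_cell = 1.66 V and n = 6.
log Q = n(E° − E)/0.0592 = 6×(1.66 − 1.529)/0.0592 = 13.277.
With Q = [Al³⁺]^2·P(H₂)^3 / [H⁺]^6, solving for [H⁺] gives log[H⁺] = -2.426, so pH = 2.43.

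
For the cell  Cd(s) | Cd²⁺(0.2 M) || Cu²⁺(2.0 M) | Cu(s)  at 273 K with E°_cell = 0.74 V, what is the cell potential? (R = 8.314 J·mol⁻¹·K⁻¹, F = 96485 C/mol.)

0.767 V

Balancing electrons gives n = 2; the reaction quotient is Q = [Cd²⁺]/[Cu²⁺] = 0.100.
E = E° − (RT/nF) ln Q = 0.74 − (8.314×273)/(2×96485) × (-2.303) = 0.740 + 0.027 = 0.767 V.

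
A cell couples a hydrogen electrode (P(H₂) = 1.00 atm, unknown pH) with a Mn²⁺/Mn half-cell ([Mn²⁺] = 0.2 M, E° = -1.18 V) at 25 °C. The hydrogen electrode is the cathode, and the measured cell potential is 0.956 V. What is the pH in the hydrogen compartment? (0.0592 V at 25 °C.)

E°_cell = 1.18 V and n = 2.
log Q = n(E° − E)/0.0592 = 2×(1.18 − 0.956)/0.0592 = 7.568.
With Q = [Mn²⁺]·P(H₂) / [H⁺]^2, solving for [H⁺] gives log[H⁺] = -4.133, so pH = 4.13.

pH = 4.13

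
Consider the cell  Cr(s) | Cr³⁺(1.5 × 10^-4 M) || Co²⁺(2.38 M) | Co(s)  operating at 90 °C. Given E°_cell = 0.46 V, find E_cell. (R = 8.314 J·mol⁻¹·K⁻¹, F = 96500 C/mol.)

Balancing electrons gives n = 6; the reaction quotient is Q = [Cr³⁺]^2/[Co²⁺]^3 = 1.67 × 10^-9.
E = E° − (RT/nF) ln Q = 0.46 − (8.314×363)/(6×96500) × (-20.211) = 0.460 + 0.105 = 0.565 V.

0.565 V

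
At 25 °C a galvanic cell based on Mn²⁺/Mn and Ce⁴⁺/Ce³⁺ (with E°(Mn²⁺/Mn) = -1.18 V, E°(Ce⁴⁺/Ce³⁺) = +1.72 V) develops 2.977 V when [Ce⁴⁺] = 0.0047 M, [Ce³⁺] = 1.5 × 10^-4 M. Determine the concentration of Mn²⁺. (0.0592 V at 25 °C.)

2.5 M

From the Nernst equation, log Q = n(E° − E)/0.0592 = 2(2.90 − 2.977)/0.0592 = -2.601, so Q = 0.00250.
With Q = [Mn²⁺]·[Ce³⁺]^2/[Ce⁴⁺]^2 and the known concentrations, [Mn²⁺] in the numerator gives [Mn²⁺] = 2.5 M.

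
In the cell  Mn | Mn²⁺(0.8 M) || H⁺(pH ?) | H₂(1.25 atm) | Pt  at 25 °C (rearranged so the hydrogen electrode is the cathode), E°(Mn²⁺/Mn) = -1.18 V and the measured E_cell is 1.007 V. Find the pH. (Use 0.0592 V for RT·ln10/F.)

pH = 2.92

E°_cell = 1.18 V and n = 2.
log Q = n(E° − E)/0.0592 = 2×(1.18 − 1.007)/0.0592 = 5.845.
With Q = [Mn²⁺]·P(H₂) / [H⁺]^2, solving for [H⁺] gives log[H⁺] = -2.922, so pH = 2.92.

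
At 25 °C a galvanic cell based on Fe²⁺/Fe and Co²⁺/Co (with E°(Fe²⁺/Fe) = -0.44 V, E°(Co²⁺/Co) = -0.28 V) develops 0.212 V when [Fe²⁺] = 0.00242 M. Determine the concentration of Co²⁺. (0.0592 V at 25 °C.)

0.14 M

From the Nernst equation, log Q = n(E° − E)/0.0592 = 2(0.16 − 0.212)/0.0592 = -1.757, so Q = 0.0175.
With Q = [Fe²⁺]/[Co²⁺] and the known concentrations, [Co²⁺] in the denominator gives [Co²⁺] = 0.14 M.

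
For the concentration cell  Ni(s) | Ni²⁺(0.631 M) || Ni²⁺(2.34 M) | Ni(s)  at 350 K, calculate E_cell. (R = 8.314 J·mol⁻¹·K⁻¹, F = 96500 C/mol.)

Both half-cells are Ni²⁺/Ni, so E°_cell = 0. The concentrated side is the cathode; the cell reaction moves Ni²⁺ from high to low concentration with n = 2.
Q = [Ni²⁺]_dilute/[Ni²⁺]_conc = 0.631/2.34 = 0.270.
E = 0 − (RT/nF) ln Q = −((8.314×350)/(2×96500))(-1.311) = 0.0198 V.

0.020 V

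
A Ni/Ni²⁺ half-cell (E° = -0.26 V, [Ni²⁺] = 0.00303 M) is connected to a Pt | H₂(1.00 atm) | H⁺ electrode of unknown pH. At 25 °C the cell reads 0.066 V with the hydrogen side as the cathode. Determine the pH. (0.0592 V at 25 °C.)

E°_cell = 0.26 V and n = 2.
log Q = n(E° − E)/0.0592 = 2×(0.26 − 0.066)/0.0592 = 6.554.
With Q = [Ni²⁺]·P(H₂) / [H⁺]^2, solving for [H⁺] gives log[H⁺] = -4.536, so pH = 4.54.

pH = 4.54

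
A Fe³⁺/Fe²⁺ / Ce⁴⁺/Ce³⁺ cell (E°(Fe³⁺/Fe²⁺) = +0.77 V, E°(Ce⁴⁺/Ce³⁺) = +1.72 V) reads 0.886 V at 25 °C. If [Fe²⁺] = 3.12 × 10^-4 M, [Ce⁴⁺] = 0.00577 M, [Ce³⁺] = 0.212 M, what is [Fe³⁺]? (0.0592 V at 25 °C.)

1 × 10^-4 M

From the Nernst equation, log Q = n(E° − E)/0.0592 = 1(0.95 − 0.886)/0.0592 = 1.081, so Q = 12.1.
With Q = [Fe³⁺]·[Ce³⁺]/([Fe²⁺]·[Ce⁴⁺]) and the known concentrations, [Fe³⁺] in the numerator gives [Fe³⁺] = 1 × 10^-4 M.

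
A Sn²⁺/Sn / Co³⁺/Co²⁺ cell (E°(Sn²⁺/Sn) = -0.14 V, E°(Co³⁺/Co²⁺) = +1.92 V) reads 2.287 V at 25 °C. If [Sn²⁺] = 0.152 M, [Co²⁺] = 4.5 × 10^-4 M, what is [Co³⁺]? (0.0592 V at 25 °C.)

1.2 M

From the Nernst equation, log Q = n(E° − E)/0.0592 = 2(2.06 − 2.287)/0.0592 = -7.669, so Q = 2.14 × 10^-8.
With Q = [Sn²⁺]·[Co²⁺]^2/[Co³⁺]^2 and the known concentrations, [Co³⁺]^2 in the denominator gives [Co³⁺] = 1.2 M.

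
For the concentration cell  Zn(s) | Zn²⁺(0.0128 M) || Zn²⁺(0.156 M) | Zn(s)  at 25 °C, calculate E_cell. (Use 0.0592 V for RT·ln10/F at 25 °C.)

Both half-cells are Zn²⁺/Zn, so E°_cell = 0. The concentrated side is the cathode; the cell reaction moves Zn²⁺ from high to low concentration with n = 2.
Q = [Zn²⁺]_dilute/[Zn²⁺]_conc = 0.0128/0.156 = 0.0821.
E = 0 − (0.0592/2) log Q = −(0.0592/2)(-1.086) = 0.0321 V.

0.032 V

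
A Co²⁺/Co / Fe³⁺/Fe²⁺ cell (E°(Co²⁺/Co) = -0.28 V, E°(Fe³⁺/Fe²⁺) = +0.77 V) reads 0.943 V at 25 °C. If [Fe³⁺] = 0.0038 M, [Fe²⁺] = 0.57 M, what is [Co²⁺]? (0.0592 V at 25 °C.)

From the Nernst equation, log Q = n(E° − E)/0.0592 = 2(1.05 − 0.943)/0.0592 = 3.615, so Q = 4120.
With Q = [Co²⁺]·[Fe²⁺]^2/[Fe³⁺]^2 and the known concentrations, [Co²⁺] in the numerator gives [Co²⁺] = 0.18 M.

0.18 M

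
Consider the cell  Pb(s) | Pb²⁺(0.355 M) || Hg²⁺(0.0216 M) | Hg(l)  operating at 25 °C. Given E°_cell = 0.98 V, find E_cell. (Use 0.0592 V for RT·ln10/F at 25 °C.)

0.944 V

Balancing electrons gives n = 2; the reaction quotient is Q = [Pb²⁺]/[Hg²⁺] = 16.4.
At 25 °C, E = E° − (0.0592/n) log Q = 0.98 − (0.0592/2)(1.216) = 0.980 − 0.036 = 0.944 V.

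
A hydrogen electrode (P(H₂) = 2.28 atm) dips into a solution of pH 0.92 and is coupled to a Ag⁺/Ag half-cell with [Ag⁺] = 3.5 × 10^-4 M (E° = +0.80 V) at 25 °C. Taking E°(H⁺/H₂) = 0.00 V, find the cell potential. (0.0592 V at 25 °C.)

The Ag⁺/Ag couple is the cathode, so E°_cell = 0.80 V; n = 2.
[H⁺] = 10^(−0.92) = 0.12 M, and Q = [H⁺]^2 / ([Ag⁺]^2·P(H₂)) = 5.18 × 10^4.
E = E° − (0.0592/2) log Q = 0.80 − (0.0592/2)(4.714) = 0.660 V.

0.66 V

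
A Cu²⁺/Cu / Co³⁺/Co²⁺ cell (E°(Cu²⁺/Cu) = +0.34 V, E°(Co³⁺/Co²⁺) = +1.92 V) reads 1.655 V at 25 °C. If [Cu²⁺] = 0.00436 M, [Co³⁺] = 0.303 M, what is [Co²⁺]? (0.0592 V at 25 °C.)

From the Nernst equation, log Q = n(E° − E)/0.0592 = 2(1.58 − 1.655)/0.0592 = -2.534, so Q = 0.00293.
With Q = [Cu²⁺]·[Co²⁺]^2/[Co³⁺]^2 and the known concentrations, [Co²⁺]^2 in the numerator gives [Co²⁺] = 0.25 M.

0.25 M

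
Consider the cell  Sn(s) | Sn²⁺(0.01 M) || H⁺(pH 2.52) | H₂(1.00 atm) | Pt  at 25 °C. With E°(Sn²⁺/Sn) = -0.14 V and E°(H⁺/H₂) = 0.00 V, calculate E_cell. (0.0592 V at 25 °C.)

0.050 V

The hydrogen couple is the cathode, so E°_cell = 0.14 V; n = 2.
[H⁺] = 10^(−2.52) = 0.0030 M, and Q = [Sn²⁺]·P(H₂) / [H⁺]^2 = 1100.
E = E° − (0.0592/2) log Q = 0.14 − (0.0592/2)(3.040) = 0.050 V.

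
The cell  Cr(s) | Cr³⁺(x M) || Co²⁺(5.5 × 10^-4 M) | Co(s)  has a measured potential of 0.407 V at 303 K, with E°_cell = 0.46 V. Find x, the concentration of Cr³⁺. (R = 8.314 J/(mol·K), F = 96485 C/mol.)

0.0057 M

From the Nernst equation, ln Q = nF(E° − E)/RT = 6×96485×(0.46 − 0.407)/(8.314×303) = 12.180, so Q = 1.95 × 10^5.
With Q = [Cr³⁺]^2/[Co²⁺]^3 and the known concentrations, [Cr³⁺]^2 in the numerator gives [Cr³⁺] = 0.0057 M.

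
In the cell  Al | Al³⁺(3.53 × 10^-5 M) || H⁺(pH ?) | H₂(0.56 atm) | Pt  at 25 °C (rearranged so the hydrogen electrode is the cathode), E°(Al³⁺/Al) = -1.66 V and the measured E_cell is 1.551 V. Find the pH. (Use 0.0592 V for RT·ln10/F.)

E°_cell = 1.66 V and n = 6.
log Q = n(E° − E)/0.0592 = 6×(1.66 − 1.551)/0.0592 = 11.047.
With Q = [Al³⁺]^2·P(H₂)^3 / [H⁺]^6, solving for [H⁺] gives log[H⁺] = -3.451, so pH = 3.45.

pH = 3.45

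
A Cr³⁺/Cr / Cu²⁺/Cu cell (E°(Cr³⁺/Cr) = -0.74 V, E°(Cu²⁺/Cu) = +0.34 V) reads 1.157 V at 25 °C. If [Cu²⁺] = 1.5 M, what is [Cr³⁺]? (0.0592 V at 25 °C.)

From the Nernst equation, log Q = n(E° − E)/0.0592 = 6(1.08 − 1.157)/0.0592 = -7.804, so Q = 1.57 × 10^-8.
With Q = [Cr³⁺]^2/[Cu²⁺]^3 and the known concentrations, [Cr³⁺]^2 in the numerator gives [Cr³⁺] = 2.3 × 10^-4 M.

2.3 × 10^-4 M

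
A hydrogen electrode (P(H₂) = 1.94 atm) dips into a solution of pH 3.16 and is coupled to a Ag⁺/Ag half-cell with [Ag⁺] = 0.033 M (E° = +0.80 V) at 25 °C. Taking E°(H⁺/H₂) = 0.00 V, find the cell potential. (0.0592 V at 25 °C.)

The Ag⁺/Ag couple is the cathode, so E°_cell = 0.80 V; n = 2.
[H⁺] = 10^(−3.16) = 6.9 × 10^-4 M, and Q = [H⁺]^2 / ([Ag⁺]^2·P(H₂)) = 2.27 × 10^-4.
E = E° − (0.0592/2) log Q = 0.80 − (0.0592/2)(-3.645) = 0.908 V.

0.91 V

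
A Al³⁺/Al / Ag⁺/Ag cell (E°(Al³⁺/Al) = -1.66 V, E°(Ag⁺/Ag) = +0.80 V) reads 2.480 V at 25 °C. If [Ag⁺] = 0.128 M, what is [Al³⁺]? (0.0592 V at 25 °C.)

From the Nernst equation, log Q = n(E° − E)/0.0592 = 3(2.46 − 2.480)/0.0592 = -1.014, so Q = 0.0969.
With Q = [Al³⁺]/[Ag⁺]^3 and the known concentrations, [Al³⁺] in the numerator gives [Al³⁺] = 2 × 10^-4 M.

2 × 10^-4 M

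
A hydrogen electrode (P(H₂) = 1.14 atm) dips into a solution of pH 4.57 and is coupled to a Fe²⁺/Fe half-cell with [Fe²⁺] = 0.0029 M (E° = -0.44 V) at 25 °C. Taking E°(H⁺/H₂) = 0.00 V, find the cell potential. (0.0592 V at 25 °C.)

The hydrogen couple is the cathode, so E°_cell = 0.44 V; n = 2.
[H⁺] = 10^(−4.57) = 2.7 × 10^-5 M, and Q = [Fe²⁺]·P(H₂) / [H⁺]^2 = 4.56 × 10^6.
E = E° − (0.0592/2) log Q = 0.44 − (0.0592/2)(6.659) = 0.243 V.

0.24 V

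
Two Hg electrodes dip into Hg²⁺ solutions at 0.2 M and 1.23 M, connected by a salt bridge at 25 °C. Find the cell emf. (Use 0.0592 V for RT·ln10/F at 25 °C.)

0.023 V

Both half-cells are Hg²⁺/Hg, so E°_cell = 0. The concentrated side is the cathode; the cell reaction moves Hg²⁺ from high to low concentration with n = 2.
Q = [Hg²⁺]_dilute/[Hg²⁺]_conc = 0.2/1.23 = 0.163.
E = 0 − (0.0592/2) log Q = −(0.0592/2)(-0.789) = 0.0234 V.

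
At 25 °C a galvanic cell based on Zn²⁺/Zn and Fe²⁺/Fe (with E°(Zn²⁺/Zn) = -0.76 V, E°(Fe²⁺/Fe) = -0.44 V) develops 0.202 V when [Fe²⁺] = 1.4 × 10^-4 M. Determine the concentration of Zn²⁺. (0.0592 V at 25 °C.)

From the Nernst equation, log Q = n(E° − E)/0.0592 = 2(0.32 − 0.202)/0.0592 = 3.986, so Q = 9690.
With Q = [Zn²⁺]/[Fe²⁺] and the known concentrations, [Zn²⁺] in the numerator gives [Zn²⁺] = 1.4 M.

1.4 M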